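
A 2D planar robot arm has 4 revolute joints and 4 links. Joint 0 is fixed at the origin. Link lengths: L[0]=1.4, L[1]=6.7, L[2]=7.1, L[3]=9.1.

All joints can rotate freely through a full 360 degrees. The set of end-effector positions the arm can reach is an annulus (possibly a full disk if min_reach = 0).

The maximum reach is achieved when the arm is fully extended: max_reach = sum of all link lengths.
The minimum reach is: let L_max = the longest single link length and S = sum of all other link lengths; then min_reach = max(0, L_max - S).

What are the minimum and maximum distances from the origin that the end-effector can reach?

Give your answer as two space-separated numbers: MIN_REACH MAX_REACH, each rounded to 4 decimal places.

Link lengths: [1.4, 6.7, 7.1, 9.1]
max_reach = 1.4 + 6.7 + 7.1 + 9.1 = 24.3
L_max = max([1.4, 6.7, 7.1, 9.1]) = 9.1
S (sum of others) = 24.3 - 9.1 = 15.2
min_reach = max(0, 9.1 - 15.2) = max(0, -6.1) = 0

Answer: 0.0000 24.3000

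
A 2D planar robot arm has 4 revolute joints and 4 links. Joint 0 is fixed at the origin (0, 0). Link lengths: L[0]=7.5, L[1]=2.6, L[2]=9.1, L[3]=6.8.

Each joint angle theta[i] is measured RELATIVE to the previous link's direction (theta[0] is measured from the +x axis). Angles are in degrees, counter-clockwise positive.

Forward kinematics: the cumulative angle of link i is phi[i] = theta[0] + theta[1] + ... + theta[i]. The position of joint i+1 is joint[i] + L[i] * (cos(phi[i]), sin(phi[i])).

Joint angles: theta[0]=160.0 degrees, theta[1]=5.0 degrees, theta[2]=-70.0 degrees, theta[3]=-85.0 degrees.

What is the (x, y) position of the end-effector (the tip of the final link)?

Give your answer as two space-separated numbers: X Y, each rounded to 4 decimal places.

joint[0] = (0.0000, 0.0000)  (base)
link 0: phi[0] = 160 = 160 deg
  cos(160 deg) = -0.9397, sin(160 deg) = 0.3420
  joint[1] = (0.0000, 0.0000) + 7.5 * (-0.9397, 0.3420) = (0.0000 + -7.0477, 0.0000 + 2.5652) = (-7.0477, 2.5652)
link 1: phi[1] = 160 + 5 = 165 deg
  cos(165 deg) = -0.9659, sin(165 deg) = 0.2588
  joint[2] = (-7.0477, 2.5652) + 2.6 * (-0.9659, 0.2588) = (-7.0477 + -2.5114, 2.5652 + 0.6729) = (-9.5591, 3.2381)
link 2: phi[2] = 160 + 5 + -70 = 95 deg
  cos(95 deg) = -0.0872, sin(95 deg) = 0.9962
  joint[3] = (-9.5591, 3.2381) + 9.1 * (-0.0872, 0.9962) = (-9.5591 + -0.7931, 3.2381 + 9.0654) = (-10.3522, 12.3035)
link 3: phi[3] = 160 + 5 + -70 + -85 = 10 deg
  cos(10 deg) = 0.9848, sin(10 deg) = 0.1736
  joint[4] = (-10.3522, 12.3035) + 6.8 * (0.9848, 0.1736) = (-10.3522 + 6.6967, 12.3035 + 1.1808) = (-3.6555, 13.4843)
End effector: (-3.6555, 13.4843)

Answer: -3.6555 13.4843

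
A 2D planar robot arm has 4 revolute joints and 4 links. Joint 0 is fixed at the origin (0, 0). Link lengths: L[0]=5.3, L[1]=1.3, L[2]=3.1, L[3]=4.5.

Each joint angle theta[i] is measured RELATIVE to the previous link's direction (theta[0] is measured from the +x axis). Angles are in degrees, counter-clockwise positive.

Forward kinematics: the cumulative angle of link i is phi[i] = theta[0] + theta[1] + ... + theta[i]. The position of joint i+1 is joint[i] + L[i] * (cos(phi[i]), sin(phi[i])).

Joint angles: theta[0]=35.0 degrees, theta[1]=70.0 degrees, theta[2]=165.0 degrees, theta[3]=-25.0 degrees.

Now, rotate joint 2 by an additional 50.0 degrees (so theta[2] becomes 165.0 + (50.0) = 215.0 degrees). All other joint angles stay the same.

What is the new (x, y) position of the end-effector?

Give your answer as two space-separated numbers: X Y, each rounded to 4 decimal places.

Answer: 8.2816 -1.7754

Derivation:
joint[0] = (0.0000, 0.0000)  (base)
link 0: phi[0] = 35 = 35 deg
  cos(35 deg) = 0.8192, sin(35 deg) = 0.5736
  joint[1] = (0.0000, 0.0000) + 5.3 * (0.8192, 0.5736) = (0.0000 + 4.3415, 0.0000 + 3.0400) = (4.3415, 3.0400)
link 1: phi[1] = 35 + 70 = 105 deg
  cos(105 deg) = -0.2588, sin(105 deg) = 0.9659
  joint[2] = (4.3415, 3.0400) + 1.3 * (-0.2588, 0.9659) = (4.3415 + -0.3365, 3.0400 + 1.2557) = (4.0050, 4.2957)
link 2: phi[2] = 35 + 70 + 215 = 320 deg
  cos(320 deg) = 0.7660, sin(320 deg) = -0.6428
  joint[3] = (4.0050, 4.2957) + 3.1 * (0.7660, -0.6428) = (4.0050 + 2.3747, 4.2957 + -1.9926) = (6.3798, 2.3030)
link 3: phi[3] = 35 + 70 + 215 + -25 = 295 deg
  cos(295 deg) = 0.4226, sin(295 deg) = -0.9063
  joint[4] = (6.3798, 2.3030) + 4.5 * (0.4226, -0.9063) = (6.3798 + 1.9018, 2.3030 + -4.0784) = (8.2816, -1.7754)
End effector: (8.2816, -1.7754)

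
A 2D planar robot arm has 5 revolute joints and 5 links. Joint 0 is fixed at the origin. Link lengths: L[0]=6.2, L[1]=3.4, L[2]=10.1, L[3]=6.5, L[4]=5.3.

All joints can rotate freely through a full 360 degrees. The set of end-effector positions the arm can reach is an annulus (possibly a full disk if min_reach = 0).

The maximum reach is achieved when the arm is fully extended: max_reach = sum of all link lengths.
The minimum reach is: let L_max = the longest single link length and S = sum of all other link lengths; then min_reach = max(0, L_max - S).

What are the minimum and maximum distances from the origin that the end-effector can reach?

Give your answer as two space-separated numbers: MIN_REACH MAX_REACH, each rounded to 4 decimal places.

Link lengths: [6.2, 3.4, 10.1, 6.5, 5.3]
max_reach = 6.2 + 3.4 + 10.1 + 6.5 + 5.3 = 31.5
L_max = max([6.2, 3.4, 10.1, 6.5, 5.3]) = 10.1
S (sum of others) = 31.5 - 10.1 = 21.4
min_reach = max(0, 10.1 - 21.4) = max(0, -11.3) = 0

Answer: 0.0000 31.5000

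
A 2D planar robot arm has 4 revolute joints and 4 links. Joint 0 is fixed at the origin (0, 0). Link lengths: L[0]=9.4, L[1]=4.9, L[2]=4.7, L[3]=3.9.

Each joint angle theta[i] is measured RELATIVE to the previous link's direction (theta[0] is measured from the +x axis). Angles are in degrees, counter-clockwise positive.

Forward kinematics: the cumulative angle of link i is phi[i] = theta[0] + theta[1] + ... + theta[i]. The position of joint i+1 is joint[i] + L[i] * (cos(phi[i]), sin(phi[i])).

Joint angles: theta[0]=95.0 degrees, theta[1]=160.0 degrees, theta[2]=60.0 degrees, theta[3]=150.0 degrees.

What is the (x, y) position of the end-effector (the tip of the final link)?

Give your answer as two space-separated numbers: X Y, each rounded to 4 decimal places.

Answer: 0.2265 5.0749

Derivation:
joint[0] = (0.0000, 0.0000)  (base)
link 0: phi[0] = 95 = 95 deg
  cos(95 deg) = -0.0872, sin(95 deg) = 0.9962
  joint[1] = (0.0000, 0.0000) + 9.4 * (-0.0872, 0.9962) = (0.0000 + -0.8193, 0.0000 + 9.3642) = (-0.8193, 9.3642)
link 1: phi[1] = 95 + 160 = 255 deg
  cos(255 deg) = -0.2588, sin(255 deg) = -0.9659
  joint[2] = (-0.8193, 9.3642) + 4.9 * (-0.2588, -0.9659) = (-0.8193 + -1.2682, 9.3642 + -4.7330) = (-2.0875, 4.6312)
link 2: phi[2] = 95 + 160 + 60 = 315 deg
  cos(315 deg) = 0.7071, sin(315 deg) = -0.7071
  joint[3] = (-2.0875, 4.6312) + 4.7 * (0.7071, -0.7071) = (-2.0875 + 3.3234, 4.6312 + -3.3234) = (1.2359, 1.3078)
link 3: phi[3] = 95 + 160 + 60 + 150 = 465 deg
  cos(465 deg) = -0.2588, sin(465 deg) = 0.9659
  joint[4] = (1.2359, 1.3078) + 3.9 * (-0.2588, 0.9659) = (1.2359 + -1.0094, 1.3078 + 3.7671) = (0.2265, 5.0749)
End effector: (0.2265, 5.0749)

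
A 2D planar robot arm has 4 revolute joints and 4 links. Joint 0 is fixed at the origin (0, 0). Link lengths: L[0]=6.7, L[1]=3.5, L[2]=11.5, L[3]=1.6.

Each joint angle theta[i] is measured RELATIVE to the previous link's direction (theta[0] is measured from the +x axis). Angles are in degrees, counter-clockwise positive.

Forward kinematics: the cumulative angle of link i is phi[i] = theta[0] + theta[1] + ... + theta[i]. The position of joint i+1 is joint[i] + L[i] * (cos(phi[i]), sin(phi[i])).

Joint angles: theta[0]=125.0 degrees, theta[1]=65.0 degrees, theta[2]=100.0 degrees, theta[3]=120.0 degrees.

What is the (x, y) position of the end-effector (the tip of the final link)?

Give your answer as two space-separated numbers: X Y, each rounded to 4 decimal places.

Answer: -2.3281 -4.7002

Derivation:
joint[0] = (0.0000, 0.0000)  (base)
link 0: phi[0] = 125 = 125 deg
  cos(125 deg) = -0.5736, sin(125 deg) = 0.8192
  joint[1] = (0.0000, 0.0000) + 6.7 * (-0.5736, 0.8192) = (0.0000 + -3.8430, 0.0000 + 5.4883) = (-3.8430, 5.4883)
link 1: phi[1] = 125 + 65 = 190 deg
  cos(190 deg) = -0.9848, sin(190 deg) = -0.1736
  joint[2] = (-3.8430, 5.4883) + 3.5 * (-0.9848, -0.1736) = (-3.8430 + -3.4468, 5.4883 + -0.6078) = (-7.2898, 4.8806)
link 2: phi[2] = 125 + 65 + 100 = 290 deg
  cos(290 deg) = 0.3420, sin(290 deg) = -0.9397
  joint[3] = (-7.2898, 4.8806) + 11.5 * (0.3420, -0.9397) = (-7.2898 + 3.9332, 4.8806 + -10.8065) = (-3.3566, -5.9259)
link 3: phi[3] = 125 + 65 + 100 + 120 = 410 deg
  cos(410 deg) = 0.6428, sin(410 deg) = 0.7660
  joint[4] = (-3.3566, -5.9259) + 1.6 * (0.6428, 0.7660) = (-3.3566 + 1.0285, -5.9259 + 1.2257) = (-2.3281, -4.7002)
End effector: (-2.3281, -4.7002)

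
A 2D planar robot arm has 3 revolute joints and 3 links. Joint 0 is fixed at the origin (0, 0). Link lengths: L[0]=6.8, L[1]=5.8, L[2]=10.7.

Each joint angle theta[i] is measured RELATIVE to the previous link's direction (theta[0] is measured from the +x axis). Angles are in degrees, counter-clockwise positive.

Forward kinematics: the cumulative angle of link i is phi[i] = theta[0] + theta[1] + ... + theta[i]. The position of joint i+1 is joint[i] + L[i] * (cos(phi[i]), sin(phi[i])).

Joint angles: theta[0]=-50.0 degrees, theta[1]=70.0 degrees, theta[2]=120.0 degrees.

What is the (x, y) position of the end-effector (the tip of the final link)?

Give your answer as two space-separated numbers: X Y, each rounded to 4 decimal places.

joint[0] = (0.0000, 0.0000)  (base)
link 0: phi[0] = -50 = -50 deg
  cos(-50 deg) = 0.6428, sin(-50 deg) = -0.7660
  joint[1] = (0.0000, 0.0000) + 6.8 * (0.6428, -0.7660) = (0.0000 + 4.3710, 0.0000 + -5.2091) = (4.3710, -5.2091)
link 1: phi[1] = -50 + 70 = 20 deg
  cos(20 deg) = 0.9397, sin(20 deg) = 0.3420
  joint[2] = (4.3710, -5.2091) + 5.8 * (0.9397, 0.3420) = (4.3710 + 5.4502, -5.2091 + 1.9837) = (9.8212, -3.2254)
link 2: phi[2] = -50 + 70 + 120 = 140 deg
  cos(140 deg) = -0.7660, sin(140 deg) = 0.6428
  joint[3] = (9.8212, -3.2254) + 10.7 * (-0.7660, 0.6428) = (9.8212 + -8.1967, -3.2254 + 6.8778) = (1.6245, 3.6524)
End effector: (1.6245, 3.6524)

Answer: 1.6245 3.6524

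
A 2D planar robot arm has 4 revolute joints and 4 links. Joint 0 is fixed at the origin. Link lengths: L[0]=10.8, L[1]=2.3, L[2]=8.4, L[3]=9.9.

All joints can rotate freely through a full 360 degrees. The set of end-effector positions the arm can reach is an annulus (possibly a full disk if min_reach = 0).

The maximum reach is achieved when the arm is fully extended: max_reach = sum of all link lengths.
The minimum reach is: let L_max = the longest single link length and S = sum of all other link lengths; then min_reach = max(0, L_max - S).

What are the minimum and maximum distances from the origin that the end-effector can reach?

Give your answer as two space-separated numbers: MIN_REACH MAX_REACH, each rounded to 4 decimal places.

Answer: 0.0000 31.4000

Derivation:
Link lengths: [10.8, 2.3, 8.4, 9.9]
max_reach = 10.8 + 2.3 + 8.4 + 9.9 = 31.4
L_max = max([10.8, 2.3, 8.4, 9.9]) = 10.8
S (sum of others) = 31.4 - 10.8 = 20.6
min_reach = max(0, 10.8 - 20.6) = max(0, -9.8) = 0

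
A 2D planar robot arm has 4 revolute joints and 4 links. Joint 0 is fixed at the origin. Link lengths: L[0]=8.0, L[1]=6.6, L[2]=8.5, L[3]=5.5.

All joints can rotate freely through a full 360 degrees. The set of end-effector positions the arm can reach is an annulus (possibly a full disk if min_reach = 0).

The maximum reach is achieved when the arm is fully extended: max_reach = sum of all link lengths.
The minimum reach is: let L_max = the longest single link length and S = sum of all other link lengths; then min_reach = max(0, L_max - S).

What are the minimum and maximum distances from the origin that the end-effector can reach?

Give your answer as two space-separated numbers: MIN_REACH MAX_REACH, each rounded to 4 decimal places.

Answer: 0.0000 28.6000

Derivation:
Link lengths: [8.0, 6.6, 8.5, 5.5]
max_reach = 8 + 6.6 + 8.5 + 5.5 = 28.6
L_max = max([8.0, 6.6, 8.5, 5.5]) = 8.5
S (sum of others) = 28.6 - 8.5 = 20.1
min_reach = max(0, 8.5 - 20.1) = max(0, -11.6) = 0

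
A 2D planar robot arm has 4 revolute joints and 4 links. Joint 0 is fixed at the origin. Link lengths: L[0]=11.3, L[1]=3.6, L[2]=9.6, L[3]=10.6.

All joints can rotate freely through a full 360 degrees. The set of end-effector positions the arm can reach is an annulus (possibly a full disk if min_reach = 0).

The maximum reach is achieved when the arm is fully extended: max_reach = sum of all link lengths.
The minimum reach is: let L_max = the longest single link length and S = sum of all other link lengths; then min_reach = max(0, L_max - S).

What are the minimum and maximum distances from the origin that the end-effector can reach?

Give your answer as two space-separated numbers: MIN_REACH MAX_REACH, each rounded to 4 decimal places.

Link lengths: [11.3, 3.6, 9.6, 10.6]
max_reach = 11.3 + 3.6 + 9.6 + 10.6 = 35.1
L_max = max([11.3, 3.6, 9.6, 10.6]) = 11.3
S (sum of others) = 35.1 - 11.3 = 23.8
min_reach = max(0, 11.3 - 23.8) = max(0, -12.5) = 0

Answer: 0.0000 35.1000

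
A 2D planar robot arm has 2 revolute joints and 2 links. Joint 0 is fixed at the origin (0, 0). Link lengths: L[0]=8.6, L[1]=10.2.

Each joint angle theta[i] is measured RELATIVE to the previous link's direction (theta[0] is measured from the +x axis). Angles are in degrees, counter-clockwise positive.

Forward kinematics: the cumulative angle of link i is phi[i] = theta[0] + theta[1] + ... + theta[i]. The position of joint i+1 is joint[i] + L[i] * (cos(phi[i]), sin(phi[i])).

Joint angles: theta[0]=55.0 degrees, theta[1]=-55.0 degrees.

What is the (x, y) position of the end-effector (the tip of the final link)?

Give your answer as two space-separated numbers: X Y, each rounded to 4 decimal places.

Answer: 15.1328 7.0447

Derivation:
joint[0] = (0.0000, 0.0000)  (base)
link 0: phi[0] = 55 = 55 deg
  cos(55 deg) = 0.5736, sin(55 deg) = 0.8192
  joint[1] = (0.0000, 0.0000) + 8.6 * (0.5736, 0.8192) = (0.0000 + 4.9328, 0.0000 + 7.0447) = (4.9328, 7.0447)
link 1: phi[1] = 55 + -55 = 0 deg
  cos(0 deg) = 1.0000, sin(0 deg) = 0.0000
  joint[2] = (4.9328, 7.0447) + 10.2 * (1.0000, 0.0000) = (4.9328 + 10.2000, 7.0447 + 0.0000) = (15.1328, 7.0447)
End effector: (15.1328, 7.0447)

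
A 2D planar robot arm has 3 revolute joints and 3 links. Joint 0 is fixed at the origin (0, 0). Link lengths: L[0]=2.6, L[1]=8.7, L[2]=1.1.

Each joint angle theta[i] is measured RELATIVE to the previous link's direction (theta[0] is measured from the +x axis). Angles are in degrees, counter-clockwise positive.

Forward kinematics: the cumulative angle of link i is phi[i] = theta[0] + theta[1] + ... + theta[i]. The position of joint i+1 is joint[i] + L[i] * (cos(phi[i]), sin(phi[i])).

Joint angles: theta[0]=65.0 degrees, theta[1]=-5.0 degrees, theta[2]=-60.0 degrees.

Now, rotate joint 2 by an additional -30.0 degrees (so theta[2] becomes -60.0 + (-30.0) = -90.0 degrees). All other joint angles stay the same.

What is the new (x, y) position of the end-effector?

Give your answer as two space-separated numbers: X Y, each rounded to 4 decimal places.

joint[0] = (0.0000, 0.0000)  (base)
link 0: phi[0] = 65 = 65 deg
  cos(65 deg) = 0.4226, sin(65 deg) = 0.9063
  joint[1] = (0.0000, 0.0000) + 2.6 * (0.4226, 0.9063) = (0.0000 + 1.0988, 0.0000 + 2.3564) = (1.0988, 2.3564)
link 1: phi[1] = 65 + -5 = 60 deg
  cos(60 deg) = 0.5000, sin(60 deg) = 0.8660
  joint[2] = (1.0988, 2.3564) + 8.7 * (0.5000, 0.8660) = (1.0988 + 4.3500, 2.3564 + 7.5344) = (5.4488, 9.8908)
link 2: phi[2] = 65 + -5 + -90 = -30 deg
  cos(-30 deg) = 0.8660, sin(-30 deg) = -0.5000
  joint[3] = (5.4488, 9.8908) + 1.1 * (0.8660, -0.5000) = (5.4488 + 0.9526, 9.8908 + -0.5500) = (6.4014, 9.3408)
End effector: (6.4014, 9.3408)

Answer: 6.4014 9.3408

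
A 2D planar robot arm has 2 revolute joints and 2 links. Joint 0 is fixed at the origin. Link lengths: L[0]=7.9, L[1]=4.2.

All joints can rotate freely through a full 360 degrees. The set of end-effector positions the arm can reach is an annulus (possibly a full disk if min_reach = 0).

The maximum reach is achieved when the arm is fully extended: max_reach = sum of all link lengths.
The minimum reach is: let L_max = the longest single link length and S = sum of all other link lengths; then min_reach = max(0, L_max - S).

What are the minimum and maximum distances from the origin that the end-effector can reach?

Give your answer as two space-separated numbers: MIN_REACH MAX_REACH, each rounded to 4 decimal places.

Link lengths: [7.9, 4.2]
max_reach = 7.9 + 4.2 = 12.1
L_max = max([7.9, 4.2]) = 7.9
S (sum of others) = 12.1 - 7.9 = 4.2
min_reach = max(0, 7.9 - 4.2) = max(0, 3.7) = 3.7

Answer: 3.7000 12.1000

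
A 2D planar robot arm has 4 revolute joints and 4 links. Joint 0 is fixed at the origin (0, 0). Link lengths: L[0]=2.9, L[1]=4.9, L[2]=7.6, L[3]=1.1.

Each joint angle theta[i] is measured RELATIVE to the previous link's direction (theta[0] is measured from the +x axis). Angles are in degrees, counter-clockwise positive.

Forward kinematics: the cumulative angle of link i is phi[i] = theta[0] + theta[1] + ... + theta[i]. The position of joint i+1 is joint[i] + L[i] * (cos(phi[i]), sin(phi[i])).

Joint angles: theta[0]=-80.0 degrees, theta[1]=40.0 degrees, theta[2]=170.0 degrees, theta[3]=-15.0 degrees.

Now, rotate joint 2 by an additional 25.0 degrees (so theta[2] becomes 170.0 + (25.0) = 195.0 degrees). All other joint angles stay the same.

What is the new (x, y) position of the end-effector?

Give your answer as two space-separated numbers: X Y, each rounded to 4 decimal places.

joint[0] = (0.0000, 0.0000)  (base)
link 0: phi[0] = -80 = -80 deg
  cos(-80 deg) = 0.1736, sin(-80 deg) = -0.9848
  joint[1] = (0.0000, 0.0000) + 2.9 * (0.1736, -0.9848) = (0.0000 + 0.5036, 0.0000 + -2.8559) = (0.5036, -2.8559)
link 1: phi[1] = -80 + 40 = -40 deg
  cos(-40 deg) = 0.7660, sin(-40 deg) = -0.6428
  joint[2] = (0.5036, -2.8559) + 4.9 * (0.7660, -0.6428) = (0.5036 + 3.7536, -2.8559 + -3.1497) = (4.2572, -6.0056)
link 2: phi[2] = -80 + 40 + 195 = 155 deg
  cos(155 deg) = -0.9063, sin(155 deg) = 0.4226
  joint[3] = (4.2572, -6.0056) + 7.6 * (-0.9063, 0.4226) = (4.2572 + -6.8879, -6.0056 + 3.2119) = (-2.6307, -2.7937)
link 3: phi[3] = -80 + 40 + 195 + -15 = 140 deg
  cos(140 deg) = -0.7660, sin(140 deg) = 0.6428
  joint[4] = (-2.6307, -2.7937) + 1.1 * (-0.7660, 0.6428) = (-2.6307 + -0.8426, -2.7937 + 0.7071) = (-3.4734, -2.0866)
End effector: (-3.4734, -2.0866)

Answer: -3.4734 -2.0866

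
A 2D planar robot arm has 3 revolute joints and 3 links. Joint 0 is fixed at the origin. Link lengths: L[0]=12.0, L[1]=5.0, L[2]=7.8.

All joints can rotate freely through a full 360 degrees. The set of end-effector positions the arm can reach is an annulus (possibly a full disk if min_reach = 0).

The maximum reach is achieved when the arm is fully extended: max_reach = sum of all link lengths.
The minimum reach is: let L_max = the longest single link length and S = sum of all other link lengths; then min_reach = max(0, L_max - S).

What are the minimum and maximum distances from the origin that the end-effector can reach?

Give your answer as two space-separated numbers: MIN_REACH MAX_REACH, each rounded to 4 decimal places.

Answer: 0.0000 24.8000

Derivation:
Link lengths: [12.0, 5.0, 7.8]
max_reach = 12 + 5 + 7.8 = 24.8
L_max = max([12.0, 5.0, 7.8]) = 12
S (sum of others) = 24.8 - 12 = 12.8
min_reach = max(0, 12 - 12.8) = max(0, -0.8) = 0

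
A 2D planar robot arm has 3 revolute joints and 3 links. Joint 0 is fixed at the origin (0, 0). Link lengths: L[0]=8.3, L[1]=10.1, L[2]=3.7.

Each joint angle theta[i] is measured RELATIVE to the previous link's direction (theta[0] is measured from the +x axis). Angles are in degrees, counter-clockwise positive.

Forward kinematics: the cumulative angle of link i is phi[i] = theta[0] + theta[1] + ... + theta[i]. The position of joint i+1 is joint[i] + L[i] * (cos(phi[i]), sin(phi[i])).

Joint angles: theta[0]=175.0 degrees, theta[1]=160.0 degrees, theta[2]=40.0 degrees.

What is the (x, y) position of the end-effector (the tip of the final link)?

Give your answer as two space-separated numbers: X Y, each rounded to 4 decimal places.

joint[0] = (0.0000, 0.0000)  (base)
link 0: phi[0] = 175 = 175 deg
  cos(175 deg) = -0.9962, sin(175 deg) = 0.0872
  joint[1] = (0.0000, 0.0000) + 8.3 * (-0.9962, 0.0872) = (0.0000 + -8.2684, 0.0000 + 0.7234) = (-8.2684, 0.7234)
link 1: phi[1] = 175 + 160 = 335 deg
  cos(335 deg) = 0.9063, sin(335 deg) = -0.4226
  joint[2] = (-8.2684, 0.7234) + 10.1 * (0.9063, -0.4226) = (-8.2684 + 9.1537, 0.7234 + -4.2684) = (0.8853, -3.5451)
link 2: phi[2] = 175 + 160 + 40 = 375 deg
  cos(375 deg) = 0.9659, sin(375 deg) = 0.2588
  joint[3] = (0.8853, -3.5451) + 3.7 * (0.9659, 0.2588) = (0.8853 + 3.5739, -3.5451 + 0.9576) = (4.4592, -2.5874)
End effector: (4.4592, -2.5874)

Answer: 4.4592 -2.5874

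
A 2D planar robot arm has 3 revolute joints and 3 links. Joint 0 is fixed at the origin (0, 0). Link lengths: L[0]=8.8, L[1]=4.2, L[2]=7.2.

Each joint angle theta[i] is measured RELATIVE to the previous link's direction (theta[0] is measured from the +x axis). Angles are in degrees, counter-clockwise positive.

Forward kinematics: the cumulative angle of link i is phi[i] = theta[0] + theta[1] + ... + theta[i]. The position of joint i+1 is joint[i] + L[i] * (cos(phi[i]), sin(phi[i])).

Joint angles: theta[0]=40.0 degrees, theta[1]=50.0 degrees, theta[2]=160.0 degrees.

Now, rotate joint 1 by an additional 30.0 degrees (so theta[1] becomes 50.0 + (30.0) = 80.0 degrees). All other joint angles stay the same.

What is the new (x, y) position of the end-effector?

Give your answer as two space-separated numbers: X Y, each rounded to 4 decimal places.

Answer: 5.8915 2.2032

Derivation:
joint[0] = (0.0000, 0.0000)  (base)
link 0: phi[0] = 40 = 40 deg
  cos(40 deg) = 0.7660, sin(40 deg) = 0.6428
  joint[1] = (0.0000, 0.0000) + 8.8 * (0.7660, 0.6428) = (0.0000 + 6.7412, 0.0000 + 5.6565) = (6.7412, 5.6565)
link 1: phi[1] = 40 + 80 = 120 deg
  cos(120 deg) = -0.5000, sin(120 deg) = 0.8660
  joint[2] = (6.7412, 5.6565) + 4.2 * (-0.5000, 0.8660) = (6.7412 + -2.1000, 5.6565 + 3.6373) = (4.6412, 9.2938)
link 2: phi[2] = 40 + 80 + 160 = 280 deg
  cos(280 deg) = 0.1736, sin(280 deg) = -0.9848
  joint[3] = (4.6412, 9.2938) + 7.2 * (0.1736, -0.9848) = (4.6412 + 1.2503, 9.2938 + -7.0906) = (5.8915, 2.2032)
End effector: (5.8915, 2.2032)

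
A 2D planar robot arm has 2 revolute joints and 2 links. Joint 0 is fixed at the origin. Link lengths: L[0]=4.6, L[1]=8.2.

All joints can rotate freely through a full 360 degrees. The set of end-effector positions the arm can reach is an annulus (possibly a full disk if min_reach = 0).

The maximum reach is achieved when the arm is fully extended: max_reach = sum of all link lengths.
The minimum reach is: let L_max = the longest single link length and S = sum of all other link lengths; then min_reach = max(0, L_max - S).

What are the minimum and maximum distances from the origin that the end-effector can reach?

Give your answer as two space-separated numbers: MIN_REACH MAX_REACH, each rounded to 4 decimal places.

Answer: 3.6000 12.8000

Derivation:
Link lengths: [4.6, 8.2]
max_reach = 4.6 + 8.2 = 12.8
L_max = max([4.6, 8.2]) = 8.2
S (sum of others) = 12.8 - 8.2 = 4.6
min_reach = max(0, 8.2 - 4.6) = max(0, 3.6) = 3.6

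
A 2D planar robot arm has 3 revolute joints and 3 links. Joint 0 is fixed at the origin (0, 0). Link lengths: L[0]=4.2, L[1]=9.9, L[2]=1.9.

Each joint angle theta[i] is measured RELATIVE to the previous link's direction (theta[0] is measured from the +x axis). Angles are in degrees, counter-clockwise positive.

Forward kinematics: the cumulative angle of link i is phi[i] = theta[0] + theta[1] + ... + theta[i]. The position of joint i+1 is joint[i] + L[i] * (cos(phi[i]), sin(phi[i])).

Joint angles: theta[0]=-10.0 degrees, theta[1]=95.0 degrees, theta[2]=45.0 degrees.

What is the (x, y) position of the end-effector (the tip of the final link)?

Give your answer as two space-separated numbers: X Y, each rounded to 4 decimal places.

Answer: 3.7777 10.5885

Derivation:
joint[0] = (0.0000, 0.0000)  (base)
link 0: phi[0] = -10 = -10 deg
  cos(-10 deg) = 0.9848, sin(-10 deg) = -0.1736
  joint[1] = (0.0000, 0.0000) + 4.2 * (0.9848, -0.1736) = (0.0000 + 4.1362, 0.0000 + -0.7293) = (4.1362, -0.7293)
link 1: phi[1] = -10 + 95 = 85 deg
  cos(85 deg) = 0.0872, sin(85 deg) = 0.9962
  joint[2] = (4.1362, -0.7293) + 9.9 * (0.0872, 0.9962) = (4.1362 + 0.8628, -0.7293 + 9.8623) = (4.9990, 9.1330)
link 2: phi[2] = -10 + 95 + 45 = 130 deg
  cos(130 deg) = -0.6428, sin(130 deg) = 0.7660
  joint[3] = (4.9990, 9.1330) + 1.9 * (-0.6428, 0.7660) = (4.9990 + -1.2213, 9.1330 + 1.4555) = (3.7777, 10.5885)
End effector: (3.7777, 10.5885)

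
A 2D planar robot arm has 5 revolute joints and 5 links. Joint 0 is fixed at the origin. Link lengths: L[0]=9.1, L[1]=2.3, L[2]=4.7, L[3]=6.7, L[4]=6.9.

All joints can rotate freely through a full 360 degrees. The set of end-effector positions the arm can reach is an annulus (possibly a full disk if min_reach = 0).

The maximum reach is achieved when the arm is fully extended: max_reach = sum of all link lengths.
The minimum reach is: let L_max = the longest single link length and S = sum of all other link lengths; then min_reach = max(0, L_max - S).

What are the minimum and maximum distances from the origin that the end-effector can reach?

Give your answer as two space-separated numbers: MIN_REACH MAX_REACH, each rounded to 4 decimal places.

Answer: 0.0000 29.7000

Derivation:
Link lengths: [9.1, 2.3, 4.7, 6.7, 6.9]
max_reach = 9.1 + 2.3 + 4.7 + 6.7 + 6.9 = 29.7
L_max = max([9.1, 2.3, 4.7, 6.7, 6.9]) = 9.1
S (sum of others) = 29.7 - 9.1 = 20.6
min_reach = max(0, 9.1 - 20.6) = max(0, -11.5) = 0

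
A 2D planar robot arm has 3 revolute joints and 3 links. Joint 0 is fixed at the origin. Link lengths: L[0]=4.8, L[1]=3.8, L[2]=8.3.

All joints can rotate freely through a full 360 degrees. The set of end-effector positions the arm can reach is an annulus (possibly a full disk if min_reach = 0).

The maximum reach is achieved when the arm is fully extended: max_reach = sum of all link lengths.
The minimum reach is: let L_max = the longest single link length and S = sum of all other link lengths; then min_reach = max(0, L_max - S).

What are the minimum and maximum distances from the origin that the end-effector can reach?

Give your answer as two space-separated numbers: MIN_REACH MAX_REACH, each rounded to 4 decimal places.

Answer: 0.0000 16.9000

Derivation:
Link lengths: [4.8, 3.8, 8.3]
max_reach = 4.8 + 3.8 + 8.3 = 16.9
L_max = max([4.8, 3.8, 8.3]) = 8.3
S (sum of others) = 16.9 - 8.3 = 8.6
min_reach = max(0, 8.3 - 8.6) = max(0, -0.3) = 0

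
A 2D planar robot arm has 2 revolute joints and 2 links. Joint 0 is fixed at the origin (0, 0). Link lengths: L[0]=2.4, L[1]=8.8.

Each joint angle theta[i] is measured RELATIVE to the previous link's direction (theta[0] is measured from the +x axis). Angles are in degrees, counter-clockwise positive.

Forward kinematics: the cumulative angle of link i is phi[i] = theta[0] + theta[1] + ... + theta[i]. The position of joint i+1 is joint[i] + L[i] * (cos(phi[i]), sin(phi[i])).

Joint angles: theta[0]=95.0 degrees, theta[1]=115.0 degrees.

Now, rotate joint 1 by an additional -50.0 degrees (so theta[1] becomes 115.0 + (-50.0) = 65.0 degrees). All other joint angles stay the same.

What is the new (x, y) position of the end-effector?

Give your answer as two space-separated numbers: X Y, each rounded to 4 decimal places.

Answer: -8.4785 5.4006

Derivation:
joint[0] = (0.0000, 0.0000)  (base)
link 0: phi[0] = 95 = 95 deg
  cos(95 deg) = -0.0872, sin(95 deg) = 0.9962
  joint[1] = (0.0000, 0.0000) + 2.4 * (-0.0872, 0.9962) = (0.0000 + -0.2092, 0.0000 + 2.3909) = (-0.2092, 2.3909)
link 1: phi[1] = 95 + 65 = 160 deg
  cos(160 deg) = -0.9397, sin(160 deg) = 0.3420
  joint[2] = (-0.2092, 2.3909) + 8.8 * (-0.9397, 0.3420) = (-0.2092 + -8.2693, 2.3909 + 3.0098) = (-8.4785, 5.4006)
End effector: (-8.4785, 5.4006)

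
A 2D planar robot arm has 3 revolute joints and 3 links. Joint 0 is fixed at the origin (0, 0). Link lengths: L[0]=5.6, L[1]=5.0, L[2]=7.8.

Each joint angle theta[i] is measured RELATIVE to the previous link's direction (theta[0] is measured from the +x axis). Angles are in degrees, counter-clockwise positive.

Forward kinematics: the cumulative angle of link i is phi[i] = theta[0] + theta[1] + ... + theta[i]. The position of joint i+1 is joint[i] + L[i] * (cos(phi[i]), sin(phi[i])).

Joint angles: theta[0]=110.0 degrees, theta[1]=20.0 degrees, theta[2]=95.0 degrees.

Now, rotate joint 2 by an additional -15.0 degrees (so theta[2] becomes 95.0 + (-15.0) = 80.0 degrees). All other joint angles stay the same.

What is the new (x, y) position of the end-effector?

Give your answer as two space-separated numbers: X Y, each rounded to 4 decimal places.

Answer: -11.8842 5.1925

Derivation:
joint[0] = (0.0000, 0.0000)  (base)
link 0: phi[0] = 110 = 110 deg
  cos(110 deg) = -0.3420, sin(110 deg) = 0.9397
  joint[1] = (0.0000, 0.0000) + 5.6 * (-0.3420, 0.9397) = (0.0000 + -1.9153, 0.0000 + 5.2623) = (-1.9153, 5.2623)
link 1: phi[1] = 110 + 20 = 130 deg
  cos(130 deg) = -0.6428, sin(130 deg) = 0.7660
  joint[2] = (-1.9153, 5.2623) + 5 * (-0.6428, 0.7660) = (-1.9153 + -3.2139, 5.2623 + 3.8302) = (-5.1293, 9.0925)
link 2: phi[2] = 110 + 20 + 80 = 210 deg
  cos(210 deg) = -0.8660, sin(210 deg) = -0.5000
  joint[3] = (-5.1293, 9.0925) + 7.8 * (-0.8660, -0.5000) = (-5.1293 + -6.7550, 9.0925 + -3.9000) = (-11.8842, 5.1925)
End effector: (-11.8842, 5.1925)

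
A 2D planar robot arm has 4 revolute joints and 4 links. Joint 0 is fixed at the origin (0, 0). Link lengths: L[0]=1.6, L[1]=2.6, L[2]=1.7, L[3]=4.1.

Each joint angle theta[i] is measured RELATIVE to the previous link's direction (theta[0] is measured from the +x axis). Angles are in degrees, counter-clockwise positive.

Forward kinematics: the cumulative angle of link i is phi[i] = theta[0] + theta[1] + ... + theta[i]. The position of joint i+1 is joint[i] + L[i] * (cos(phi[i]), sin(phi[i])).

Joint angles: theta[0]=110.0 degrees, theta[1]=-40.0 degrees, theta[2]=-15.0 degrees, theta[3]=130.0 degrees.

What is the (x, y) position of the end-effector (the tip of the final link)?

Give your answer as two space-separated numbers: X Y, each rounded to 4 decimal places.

Answer: -2.7673 4.9819

Derivation:
joint[0] = (0.0000, 0.0000)  (base)
link 0: phi[0] = 110 = 110 deg
  cos(110 deg) = -0.3420, sin(110 deg) = 0.9397
  joint[1] = (0.0000, 0.0000) + 1.6 * (-0.3420, 0.9397) = (0.0000 + -0.5472, 0.0000 + 1.5035) = (-0.5472, 1.5035)
link 1: phi[1] = 110 + -40 = 70 deg
  cos(70 deg) = 0.3420, sin(70 deg) = 0.9397
  joint[2] = (-0.5472, 1.5035) + 2.6 * (0.3420, 0.9397) = (-0.5472 + 0.8893, 1.5035 + 2.4432) = (0.3420, 3.9467)
link 2: phi[2] = 110 + -40 + -15 = 55 deg
  cos(55 deg) = 0.5736, sin(55 deg) = 0.8192
  joint[3] = (0.3420, 3.9467) + 1.7 * (0.5736, 0.8192) = (0.3420 + 0.9751, 3.9467 + 1.3926) = (1.3171, 5.3393)
link 3: phi[3] = 110 + -40 + -15 + 130 = 185 deg
  cos(185 deg) = -0.9962, sin(185 deg) = -0.0872
  joint[4] = (1.3171, 5.3393) + 4.1 * (-0.9962, -0.0872) = (1.3171 + -4.0844, 5.3393 + -0.3573) = (-2.7673, 4.9819)
End effector: (-2.7673, 4.9819)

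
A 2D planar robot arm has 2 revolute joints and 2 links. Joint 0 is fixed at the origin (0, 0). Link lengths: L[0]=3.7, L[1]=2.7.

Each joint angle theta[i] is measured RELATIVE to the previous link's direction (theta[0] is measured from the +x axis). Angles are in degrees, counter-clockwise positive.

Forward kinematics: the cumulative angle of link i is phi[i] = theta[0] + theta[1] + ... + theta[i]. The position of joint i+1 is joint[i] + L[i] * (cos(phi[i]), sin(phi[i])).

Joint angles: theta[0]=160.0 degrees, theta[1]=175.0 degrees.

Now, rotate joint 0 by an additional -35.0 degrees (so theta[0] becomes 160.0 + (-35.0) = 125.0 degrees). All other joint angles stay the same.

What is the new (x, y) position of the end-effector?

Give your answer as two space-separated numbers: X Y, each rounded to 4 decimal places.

joint[0] = (0.0000, 0.0000)  (base)
link 0: phi[0] = 125 = 125 deg
  cos(125 deg) = -0.5736, sin(125 deg) = 0.8192
  joint[1] = (0.0000, 0.0000) + 3.7 * (-0.5736, 0.8192) = (0.0000 + -2.1222, 0.0000 + 3.0309) = (-2.1222, 3.0309)
link 1: phi[1] = 125 + 175 = 300 deg
  cos(300 deg) = 0.5000, sin(300 deg) = -0.8660
  joint[2] = (-2.1222, 3.0309) + 2.7 * (0.5000, -0.8660) = (-2.1222 + 1.3500, 3.0309 + -2.3383) = (-0.7722, 0.6926)
End effector: (-0.7722, 0.6926)

Answer: -0.7722 0.6926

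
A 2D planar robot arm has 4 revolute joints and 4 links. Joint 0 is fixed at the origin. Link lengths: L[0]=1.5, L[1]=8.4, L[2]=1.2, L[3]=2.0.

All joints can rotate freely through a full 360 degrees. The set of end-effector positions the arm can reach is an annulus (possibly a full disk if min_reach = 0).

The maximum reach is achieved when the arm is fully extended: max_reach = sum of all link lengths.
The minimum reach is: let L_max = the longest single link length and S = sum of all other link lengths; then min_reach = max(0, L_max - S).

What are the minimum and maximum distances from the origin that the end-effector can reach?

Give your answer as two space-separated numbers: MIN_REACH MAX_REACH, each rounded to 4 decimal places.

Link lengths: [1.5, 8.4, 1.2, 2.0]
max_reach = 1.5 + 8.4 + 1.2 + 2 = 13.1
L_max = max([1.5, 8.4, 1.2, 2.0]) = 8.4
S (sum of others) = 13.1 - 8.4 = 4.7
min_reach = max(0, 8.4 - 4.7) = max(0, 3.7) = 3.7

Answer: 3.7000 13.1000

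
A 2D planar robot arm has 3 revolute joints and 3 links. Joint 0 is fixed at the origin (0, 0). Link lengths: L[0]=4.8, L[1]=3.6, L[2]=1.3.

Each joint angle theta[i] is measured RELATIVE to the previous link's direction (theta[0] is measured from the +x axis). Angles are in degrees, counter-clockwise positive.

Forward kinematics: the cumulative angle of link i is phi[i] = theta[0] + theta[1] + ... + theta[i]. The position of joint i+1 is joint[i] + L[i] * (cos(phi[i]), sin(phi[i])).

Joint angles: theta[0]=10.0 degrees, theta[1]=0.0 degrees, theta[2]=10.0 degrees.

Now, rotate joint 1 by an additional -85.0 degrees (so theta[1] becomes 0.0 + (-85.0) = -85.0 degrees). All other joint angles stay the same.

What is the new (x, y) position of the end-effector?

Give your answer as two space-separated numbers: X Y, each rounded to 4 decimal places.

Answer: 6.2082 -3.8220

Derivation:
joint[0] = (0.0000, 0.0000)  (base)
link 0: phi[0] = 10 = 10 deg
  cos(10 deg) = 0.9848, sin(10 deg) = 0.1736
  joint[1] = (0.0000, 0.0000) + 4.8 * (0.9848, 0.1736) = (0.0000 + 4.7271, 0.0000 + 0.8335) = (4.7271, 0.8335)
link 1: phi[1] = 10 + -85 = -75 deg
  cos(-75 deg) = 0.2588, sin(-75 deg) = -0.9659
  joint[2] = (4.7271, 0.8335) + 3.6 * (0.2588, -0.9659) = (4.7271 + 0.9317, 0.8335 + -3.4773) = (5.6588, -2.6438)
link 2: phi[2] = 10 + -85 + 10 = -65 deg
  cos(-65 deg) = 0.4226, sin(-65 deg) = -0.9063
  joint[3] = (5.6588, -2.6438) + 1.3 * (0.4226, -0.9063) = (5.6588 + 0.5494, -2.6438 + -1.1782) = (6.2082, -3.8220)
End effector: (6.2082, -3.8220)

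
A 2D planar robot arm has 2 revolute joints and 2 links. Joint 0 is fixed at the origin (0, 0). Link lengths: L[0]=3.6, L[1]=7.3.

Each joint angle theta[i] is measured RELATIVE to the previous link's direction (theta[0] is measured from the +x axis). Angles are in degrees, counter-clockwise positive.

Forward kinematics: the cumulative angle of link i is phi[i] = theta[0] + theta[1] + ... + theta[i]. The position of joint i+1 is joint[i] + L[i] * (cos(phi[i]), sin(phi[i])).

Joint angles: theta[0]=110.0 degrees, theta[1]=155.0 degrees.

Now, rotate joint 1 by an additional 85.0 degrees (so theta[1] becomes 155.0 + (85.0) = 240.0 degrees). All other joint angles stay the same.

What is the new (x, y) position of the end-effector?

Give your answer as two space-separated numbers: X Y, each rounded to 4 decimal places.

Answer: 5.9578 2.1153

Derivation:
joint[0] = (0.0000, 0.0000)  (base)
link 0: phi[0] = 110 = 110 deg
  cos(110 deg) = -0.3420, sin(110 deg) = 0.9397
  joint[1] = (0.0000, 0.0000) + 3.6 * (-0.3420, 0.9397) = (0.0000 + -1.2313, 0.0000 + 3.3829) = (-1.2313, 3.3829)
link 1: phi[1] = 110 + 240 = 350 deg
  cos(350 deg) = 0.9848, sin(350 deg) = -0.1736
  joint[2] = (-1.2313, 3.3829) + 7.3 * (0.9848, -0.1736) = (-1.2313 + 7.1891, 3.3829 + -1.2676) = (5.9578, 2.1153)
End effector: (5.9578, 2.1153)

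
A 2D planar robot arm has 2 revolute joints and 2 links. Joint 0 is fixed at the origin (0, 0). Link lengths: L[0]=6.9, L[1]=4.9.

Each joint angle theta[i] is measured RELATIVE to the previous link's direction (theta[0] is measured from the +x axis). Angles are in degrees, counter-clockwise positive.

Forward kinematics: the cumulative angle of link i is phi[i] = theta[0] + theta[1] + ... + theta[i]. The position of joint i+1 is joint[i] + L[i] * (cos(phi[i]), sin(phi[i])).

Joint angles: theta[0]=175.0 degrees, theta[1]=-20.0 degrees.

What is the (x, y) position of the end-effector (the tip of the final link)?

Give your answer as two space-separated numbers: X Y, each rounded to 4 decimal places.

Answer: -11.3147 2.6722

Derivation:
joint[0] = (0.0000, 0.0000)  (base)
link 0: phi[0] = 175 = 175 deg
  cos(175 deg) = -0.9962, sin(175 deg) = 0.0872
  joint[1] = (0.0000, 0.0000) + 6.9 * (-0.9962, 0.0872) = (0.0000 + -6.8737, 0.0000 + 0.6014) = (-6.8737, 0.6014)
link 1: phi[1] = 175 + -20 = 155 deg
  cos(155 deg) = -0.9063, sin(155 deg) = 0.4226
  joint[2] = (-6.8737, 0.6014) + 4.9 * (-0.9063, 0.4226) = (-6.8737 + -4.4409, 0.6014 + 2.0708) = (-11.3147, 2.6722)
End effector: (-11.3147, 2.6722)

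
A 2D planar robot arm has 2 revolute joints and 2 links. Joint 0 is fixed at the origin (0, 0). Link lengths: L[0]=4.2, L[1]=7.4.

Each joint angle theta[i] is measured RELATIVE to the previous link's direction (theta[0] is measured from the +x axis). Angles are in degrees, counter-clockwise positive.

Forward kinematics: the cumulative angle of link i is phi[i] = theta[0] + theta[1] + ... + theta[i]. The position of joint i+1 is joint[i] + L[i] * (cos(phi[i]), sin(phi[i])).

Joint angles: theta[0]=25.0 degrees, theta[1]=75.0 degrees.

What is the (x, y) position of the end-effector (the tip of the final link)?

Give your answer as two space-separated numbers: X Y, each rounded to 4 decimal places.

joint[0] = (0.0000, 0.0000)  (base)
link 0: phi[0] = 25 = 25 deg
  cos(25 deg) = 0.9063, sin(25 deg) = 0.4226
  joint[1] = (0.0000, 0.0000) + 4.2 * (0.9063, 0.4226) = (0.0000 + 3.8065, 0.0000 + 1.7750) = (3.8065, 1.7750)
link 1: phi[1] = 25 + 75 = 100 deg
  cos(100 deg) = -0.1736, sin(100 deg) = 0.9848
  joint[2] = (3.8065, 1.7750) + 7.4 * (-0.1736, 0.9848) = (3.8065 + -1.2850, 1.7750 + 7.2876) = (2.5215, 9.0626)
End effector: (2.5215, 9.0626)

Answer: 2.5215 9.0626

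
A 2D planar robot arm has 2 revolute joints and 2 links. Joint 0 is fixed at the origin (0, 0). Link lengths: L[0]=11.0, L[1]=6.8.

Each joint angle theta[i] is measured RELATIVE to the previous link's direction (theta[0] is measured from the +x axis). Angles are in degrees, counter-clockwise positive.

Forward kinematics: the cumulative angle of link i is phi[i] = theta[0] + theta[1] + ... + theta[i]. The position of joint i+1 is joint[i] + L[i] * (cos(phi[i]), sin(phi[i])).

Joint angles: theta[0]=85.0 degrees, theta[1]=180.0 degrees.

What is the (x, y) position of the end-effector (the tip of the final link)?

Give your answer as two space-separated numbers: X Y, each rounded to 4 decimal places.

joint[0] = (0.0000, 0.0000)  (base)
link 0: phi[0] = 85 = 85 deg
  cos(85 deg) = 0.0872, sin(85 deg) = 0.9962
  joint[1] = (0.0000, 0.0000) + 11 * (0.0872, 0.9962) = (0.0000 + 0.9587, 0.0000 + 10.9581) = (0.9587, 10.9581)
link 1: phi[1] = 85 + 180 = 265 deg
  cos(265 deg) = -0.0872, sin(265 deg) = -0.9962
  joint[2] = (0.9587, 10.9581) + 6.8 * (-0.0872, -0.9962) = (0.9587 + -0.5927, 10.9581 + -6.7741) = (0.3661, 4.1840)
End effector: (0.3661, 4.1840)

Answer: 0.3661 4.1840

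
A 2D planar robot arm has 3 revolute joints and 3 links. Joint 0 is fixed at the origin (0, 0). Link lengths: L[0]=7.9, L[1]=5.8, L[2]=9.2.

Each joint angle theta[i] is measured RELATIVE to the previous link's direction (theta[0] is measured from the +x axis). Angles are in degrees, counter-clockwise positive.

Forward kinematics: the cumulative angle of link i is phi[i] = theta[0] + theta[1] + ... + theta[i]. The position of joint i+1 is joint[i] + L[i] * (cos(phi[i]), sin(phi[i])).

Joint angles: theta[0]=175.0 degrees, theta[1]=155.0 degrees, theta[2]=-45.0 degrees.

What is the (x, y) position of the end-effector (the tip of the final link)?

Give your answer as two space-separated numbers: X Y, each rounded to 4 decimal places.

joint[0] = (0.0000, 0.0000)  (base)
link 0: phi[0] = 175 = 175 deg
  cos(175 deg) = -0.9962, sin(175 deg) = 0.0872
  joint[1] = (0.0000, 0.0000) + 7.9 * (-0.9962, 0.0872) = (0.0000 + -7.8699, 0.0000 + 0.6885) = (-7.8699, 0.6885)
link 1: phi[1] = 175 + 155 = 330 deg
  cos(330 deg) = 0.8660, sin(330 deg) = -0.5000
  joint[2] = (-7.8699, 0.6885) + 5.8 * (0.8660, -0.5000) = (-7.8699 + 5.0229, 0.6885 + -2.9000) = (-2.8470, -2.2115)
link 2: phi[2] = 175 + 155 + -45 = 285 deg
  cos(285 deg) = 0.2588, sin(285 deg) = -0.9659
  joint[3] = (-2.8470, -2.2115) + 9.2 * (0.2588, -0.9659) = (-2.8470 + 2.3811, -2.2115 + -8.8865) = (-0.4659, -11.0980)
End effector: (-0.4659, -11.0980)

Answer: -0.4659 -11.0980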